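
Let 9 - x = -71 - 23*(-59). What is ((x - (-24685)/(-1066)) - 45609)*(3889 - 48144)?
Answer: 2212978400055/1066 ≈ 2.0760e+9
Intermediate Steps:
x = -1277 (x = 9 - (-71 - 23*(-59)) = 9 - (-71 + 1357) = 9 - 1*1286 = 9 - 1286 = -1277)
((x - (-24685)/(-1066)) - 45609)*(3889 - 48144) = ((-1277 - (-24685)/(-1066)) - 45609)*(3889 - 48144) = ((-1277 - (-24685)*(-1)/1066) - 45609)*(-44255) = ((-1277 - 1*24685/1066) - 45609)*(-44255) = ((-1277 - 24685/1066) - 45609)*(-44255) = (-1385967/1066 - 45609)*(-44255) = -50005161/1066*(-44255) = 2212978400055/1066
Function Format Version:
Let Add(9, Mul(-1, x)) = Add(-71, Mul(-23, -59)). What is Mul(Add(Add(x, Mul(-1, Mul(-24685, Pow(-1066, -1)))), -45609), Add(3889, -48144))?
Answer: Rational(2212978400055, 1066) ≈ 2.0760e+9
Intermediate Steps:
x = -1277 (x = Add(9, Mul(-1, Add(-71, Mul(-23, -59)))) = Add(9, Mul(-1, Add(-71, 1357))) = Add(9, Mul(-1, 1286)) = Add(9, -1286) = -1277)
Mul(Add(Add(x, Mul(-1, Mul(-24685, Pow(-1066, -1)))), -45609), Add(3889, -48144)) = Mul(Add(Add(-1277, Mul(-1, Mul(-24685, Pow(-1066, -1)))), -45609), Add(3889, -48144)) = Mul(Add(Add(-1277, Mul(-1, Mul(-24685, Rational(-1, 1066)))), -45609), -44255) = Mul(Add(Add(-1277, Mul(-1, Rational(24685, 1066))), -45609), -44255) = Mul(Add(Add(-1277, Rational(-24685, 1066)), -45609), -44255) = Mul(Add(Rational(-1385967, 1066), -45609), -44255) = Mul(Rational(-50005161, 1066), -44255) = Rational(2212978400055, 1066)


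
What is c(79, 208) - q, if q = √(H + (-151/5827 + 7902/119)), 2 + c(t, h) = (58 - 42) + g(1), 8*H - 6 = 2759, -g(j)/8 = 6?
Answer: -34 - 5*√126783789631338/2773652 ≈ -54.298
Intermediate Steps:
g(j) = -48 (g(j) = -8*6 = -48)
H = 2765/8 (H = ¾ + (⅛)*2759 = ¾ + 2759/8 = 2765/8 ≈ 345.63)
c(t, h) = -34 (c(t, h) = -2 + ((58 - 42) - 48) = -2 + (16 - 48) = -2 - 32 = -34)
q = 5*√126783789631338/2773652 (q = √(2765/8 + (-151/5827 + 7902/119)) = √(2765/8 + 46026985/693413) = √(2285502825/5547304) = 5*√126783789631338/2773652 ≈ 20.298)
c(79, 208) - q = -34 - 5*√126783789631338/2773652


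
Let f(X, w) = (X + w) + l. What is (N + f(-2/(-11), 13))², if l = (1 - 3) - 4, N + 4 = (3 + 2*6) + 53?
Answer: 613089/121 ≈ 5066.9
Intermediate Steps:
N = 64 (N = -4 + ((3 + 2*6) + 53) = -4 + ((3 + 12) + 53) = -4 + (15 + 53) = -4 + 68 = 64)
l = -6 (l = -2 - 4 = -6)
f(X, w) = -6 + X + w (f(X, w) = (X + w) - 6 = -6 + X + w)
(N + f(-2/(-11), 13))² = (64 + (-6 - 2/(-11) + 13))² = (64 + (-6 - 2*(-1/11) + 13))² = (64 + (-6 + 2/11 + 13))² = (64 + 79/11)² = (783/11)² = 613089/121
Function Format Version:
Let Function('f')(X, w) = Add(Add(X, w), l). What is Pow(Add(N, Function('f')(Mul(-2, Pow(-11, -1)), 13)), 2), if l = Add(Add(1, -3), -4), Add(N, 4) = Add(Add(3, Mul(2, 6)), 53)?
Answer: Rational(613089, 121) ≈ 5066.9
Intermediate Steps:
N = 64 (N = Add(-4, Add(Add(3, Mul(2, 6)), 53)) = Add(-4, Add(Add(3, 12), 53)) = Add(-4, Add(15, 53)) = Add(-4, 68) = 64)
l = -6 (l = Add(-2, -4) = -6)
Function('f')(X, w) = Add(-6, X, w) (Function('f')(X, w) = Add(Add(X, w), -6) = Add(-6, X, w))
Pow(Add(N, Function('f')(Mul(-2, Pow(-11, -1)), 13)), 2) = Pow(Add(64, Add(-6, Mul(-2, Pow(-11, -1)), 13)), 2) = Pow(Add(64, Add(-6, Mul(-2, Rational(-1, 11)), 13)), 2) = Pow(Add(64, Add(-6, Rational(2, 11), 13)), 2) = Pow(Add(64, Rational(79, 11)), 2) = Pow(Rational(783, 11), 2) = Rational(613089, 121)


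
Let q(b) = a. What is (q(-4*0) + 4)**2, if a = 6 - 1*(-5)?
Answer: 225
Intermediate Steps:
a = 11 (a = 6 + 5 = 11)
q(b) = 11
(q(-4*0) + 4)**2 = (11 + 4)**2 = 15**2 = 225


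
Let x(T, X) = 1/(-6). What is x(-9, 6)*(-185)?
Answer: 185/6 ≈ 30.833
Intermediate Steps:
x(T, X) = -1/6
x(-9, 6)*(-185) = -1/6*(-185) = 185/6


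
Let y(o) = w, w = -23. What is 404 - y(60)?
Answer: 427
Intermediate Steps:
y(o) = -23
404 - y(60) = 404 - 1*(-23) = 404 + 23 = 427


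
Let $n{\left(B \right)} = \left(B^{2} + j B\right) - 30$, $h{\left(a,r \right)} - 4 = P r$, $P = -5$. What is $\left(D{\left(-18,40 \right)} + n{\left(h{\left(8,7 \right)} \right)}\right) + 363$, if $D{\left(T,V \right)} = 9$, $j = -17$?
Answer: $1830$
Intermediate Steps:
$h{\left(a,r \right)} = 4 - 5 r$
$n{\left(B \right)} = -30 + B^{2} - 17 B$ ($n{\left(B \right)} = \left(B^{2} - 17 B\right) - 30 = -30 + B^{2} - 17 B$)
$\left(D{\left(-18,40 \right)} + n{\left(h{\left(8,7 \right)} \right)}\right) + 363 = \left(9 - \left(30 - \left(4 - 35\right)^{2} + 17 \left(4 - 35\right)\right)\right) + 363 = \left(9 - \left(-497 - 961\right)\right) + 363 = \left(9 + \left(-30 + 961 + 527\right)\right) + 363 = \left(9 + 1458\right) + 363 = 1467 + 363 = 1830$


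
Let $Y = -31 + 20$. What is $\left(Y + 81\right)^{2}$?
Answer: $4900$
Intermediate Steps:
$Y = -11$
$\left(Y + 81\right)^{2} = \left(-11 + 81\right)^{2} = 70^{2} = 4900$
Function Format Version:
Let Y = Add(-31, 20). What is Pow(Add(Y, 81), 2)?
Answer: 4900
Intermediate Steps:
Y = -11
Pow(Add(Y, 81), 2) = Pow(Add(-11, 81), 2) = Pow(70, 2) = 4900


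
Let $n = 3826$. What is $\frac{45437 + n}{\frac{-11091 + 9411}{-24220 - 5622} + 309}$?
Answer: $\frac{245017741}{1537143} \approx 159.4$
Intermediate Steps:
$\frac{45437 + n}{\frac{-11091 + 9411}{-24220 - 5622} + 309} = \frac{45437 + 3826}{\frac{-11091 + 9411}{-24220 - 5622} + 309} = \frac{49263}{- \frac{1680}{-29842} + 309} = \frac{49263}{\left(-1680\right) \left(- \frac{1}{29842}\right) + 309} = \frac{49263}{\frac{840}{14921} + 309} = \frac{49263}{\frac{4611429}{14921}} = 49263 \cdot \frac{14921}{4611429} = \frac{245017741}{1537143}$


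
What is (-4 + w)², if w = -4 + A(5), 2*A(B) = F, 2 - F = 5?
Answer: 361/4 ≈ 90.250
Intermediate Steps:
F = -3 (F = 2 - 1*5 = 2 - 5 = -3)
A(B) = -3/2 (A(B) = (½)*(-3) = -3/2)
w = -11/2 (w = -4 - 3/2 = -11/2 ≈ -5.5000)
(-4 + w)² = (-4 - 11/2)² = (-19/2)² = 361/4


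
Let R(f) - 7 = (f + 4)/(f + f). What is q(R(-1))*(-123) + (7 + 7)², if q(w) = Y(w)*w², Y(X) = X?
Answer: -162145/8 ≈ -20268.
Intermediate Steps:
R(f) = 7 + (4 + f)/(2*f) (R(f) = 7 + (f + 4)/(f + f) = 7 + (4 + f)/((2*f)) = 7 + (4 + f)*(1/(2*f)) = 7 + (4 + f)/(2*f))
q(w) = w³ (q(w) = w*w² = w³)
q(R(-1))*(-123) + (7 + 7)² = (15/2 + 2/(-1))³*(-123) + (7 + 7)² = (15/2 + 2*(-1))³*(-123) + 14² = (15/2 - 2)³*(-123) + 196 = (11/2)³*(-123) + 196 = (1331/8)*(-123) + 196 = -163713/8 + 196 = -162145/8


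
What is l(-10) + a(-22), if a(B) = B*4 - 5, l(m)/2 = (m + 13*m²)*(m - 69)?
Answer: -203913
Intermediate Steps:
l(m) = 2*(-69 + m)*(m + 13*m²) (l(m) = 2*((m + 13*m²)*(m - 69)) = 2*((m + 13*m²)*(-69 + m)) = 2*((-69 + m)*(m + 13*m²)) = 2*(-69 + m)*(m + 13*m²))
a(B) = -5 + 4*B (a(B) = 4*B - 5 = -5 + 4*B)
l(-10) + a(-22) = 2*(-10)*(-69 - 896*(-10) + 13*(-10)²) + (-5 + 4*(-22)) = 2*(-10)*(-69 + 8960 + 13*100) + (-5 - 88) = 2*(-10)*(-69 + 8960 + 1300) - 93 = 2*(-10)*10191 - 93 = -203820 - 93 = -203913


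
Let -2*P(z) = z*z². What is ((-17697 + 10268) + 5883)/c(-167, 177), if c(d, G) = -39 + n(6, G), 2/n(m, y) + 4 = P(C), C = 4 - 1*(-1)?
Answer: 205618/5191 ≈ 39.610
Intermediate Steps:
C = 5 (C = 4 + 1 = 5)
P(z) = -z³/2 (P(z) = -z*z²/2 = -z³/2)
n(m, y) = -4/133 (n(m, y) = 2/(-4 - ½*5³) = 2/(-4 - ½*125) = 2/(-4 - 125/2) = 2/(-133/2) = 2*(-2/133) = -4/133)
c(d, G) = -5191/133 (c(d, G) = -39 - 4/133 = -5191/133)
((-17697 + 10268) + 5883)/c(-167, 177) = ((-17697 + 10268) + 5883)/(-5191/133) = (-7429 + 5883)*(-133/5191) = -1546*(-133/5191) = 205618/5191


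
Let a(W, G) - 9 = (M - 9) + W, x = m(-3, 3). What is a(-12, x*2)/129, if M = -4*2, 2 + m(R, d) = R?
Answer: -20/129 ≈ -0.15504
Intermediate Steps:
m(R, d) = -2 + R
M = -8
x = -5 (x = -2 - 3 = -5)
a(W, G) = -8 + W (a(W, G) = 9 + ((-8 - 9) + W) = 9 + (-17 + W) = -8 + W)
a(-12, x*2)/129 = (-8 - 12)/129 = -20*1/129 = -20/129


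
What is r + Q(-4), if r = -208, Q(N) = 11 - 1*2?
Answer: -199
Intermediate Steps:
Q(N) = 9 (Q(N) = 11 - 2 = 9)
r + Q(-4) = -208 + 9 = -199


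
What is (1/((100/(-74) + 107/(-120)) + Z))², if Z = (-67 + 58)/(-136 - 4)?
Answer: 38638656/183412849 ≈ 0.21066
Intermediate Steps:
Z = 9/140 (Z = -9/(-140) = -9*(-1/140) = 9/140 ≈ 0.064286)
(1/((100/(-74) + 107/(-120)) + Z))² = (1/((100/(-74) + 107/(-120)) + 9/140))² = (1/((100*(-1/74) + 107*(-1/120)) + 9/140))² = (1/((-50/37 - 107/120) + 9/140))² = (1/(-9959/4440 + 9/140))² = (1/(-13543/6216))² = (-6216/13543)² = 38638656/183412849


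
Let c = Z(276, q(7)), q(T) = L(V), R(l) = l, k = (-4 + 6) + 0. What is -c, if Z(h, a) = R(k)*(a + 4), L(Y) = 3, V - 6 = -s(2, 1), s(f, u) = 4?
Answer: -14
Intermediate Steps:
k = 2 (k = 2 + 0 = 2)
V = 2 (V = 6 - 1*4 = 6 - 4 = 2)
q(T) = 3
Z(h, a) = 8 + 2*a (Z(h, a) = 2*(a + 4) = 2*(4 + a) = 8 + 2*a)
c = 14 (c = 8 + 2*3 = 8 + 6 = 14)
-c = -1*14 = -14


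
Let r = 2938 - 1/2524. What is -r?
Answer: -7415511/2524 ≈ -2938.0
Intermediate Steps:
r = 7415511/2524 (r = 2938 - 1*1/2524 = 2938 - 1/2524 = 7415511/2524 ≈ 2938.0)
-r = -1*7415511/2524 = -7415511/2524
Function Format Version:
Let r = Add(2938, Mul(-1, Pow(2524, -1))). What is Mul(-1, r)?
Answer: Rational(-7415511, 2524) ≈ -2938.0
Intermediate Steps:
r = Rational(7415511, 2524) (r = Add(2938, Mul(-1, Rational(1, 2524))) = Add(2938, Rational(-1, 2524)) = Rational(7415511, 2524) ≈ 2938.0)
Mul(-1, r) = Mul(-1, Rational(7415511, 2524)) = Rational(-7415511, 2524)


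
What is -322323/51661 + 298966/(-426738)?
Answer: -76496177450/11022855909 ≈ -6.9398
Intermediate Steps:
-322323/51661 + 298966/(-426738) = -322323*1/51661 + 298966*(-1/426738) = -322323/51661 - 149483/213369 = -76496177450/11022855909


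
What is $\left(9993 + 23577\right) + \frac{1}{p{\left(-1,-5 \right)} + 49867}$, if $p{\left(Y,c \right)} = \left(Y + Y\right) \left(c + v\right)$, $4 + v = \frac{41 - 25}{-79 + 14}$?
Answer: $\frac{108852638555}{3242557} \approx 33570.0$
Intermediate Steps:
$v = - \frac{276}{65}$ ($v = -4 + \frac{41 - 25}{-79 + 14} = -4 + \frac{16}{-65} = -4 + 16 \left(- \frac{1}{65}\right) = -4 - \frac{16}{65} = - \frac{276}{65} \approx -4.2462$)
$p{\left(Y,c \right)} = 2 Y \left(- \frac{276}{65} + c\right)$ ($p{\left(Y,c \right)} = \left(Y + Y\right) \left(c - \frac{276}{65}\right) = 2 Y \left(- \frac{276}{65} + c\right)$)
$\left(9993 + 23577\right) + \frac{1}{p{\left(-1,-5 \right)} + 49867} = \left(9993 + 23577\right) + \frac{1}{\frac{2}{65} \left(-1\right) \left(-276 + 65 \left(-5\right)\right) + 49867} = 33570 + \frac{1}{\frac{2}{65} \left(-1\right) \left(-276 - 325\right) + 49867} = 33570 + \frac{1}{\frac{2}{65} \left(-1\right) \left(-601\right) + 49867} = 33570 + \frac{1}{\frac{1202}{65} + 49867} = 33570 + \frac{1}{\frac{3242557}{65}} = 33570 + \frac{65}{3242557} = \frac{108852638555}{3242557}$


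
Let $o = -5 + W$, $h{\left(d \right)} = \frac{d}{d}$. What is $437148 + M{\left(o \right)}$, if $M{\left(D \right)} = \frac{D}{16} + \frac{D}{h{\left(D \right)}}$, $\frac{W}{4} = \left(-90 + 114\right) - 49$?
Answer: $\frac{6992583}{16} \approx 4.3704 \cdot 10^{5}$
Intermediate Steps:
$W = -100$ ($W = 4 \left(\left(-90 + 114\right) - 49\right) = 4 \left(24 - 49\right) = 4 \left(-25\right) = -100$)
$h{\left(d \right)} = 1$
$o = -105$ ($o = -5 - 100 = -105$)
$M{\left(D \right)} = \frac{17 D}{16}$ ($M{\left(D \right)} = \frac{D}{16} + \frac{D}{1} = D \frac{1}{16} + D 1 = \frac{D}{16} + D = \frac{17 D}{16}$)
$437148 + M{\left(o \right)} = 437148 + \frac{17}{16} \left(-105\right) = 437148 - \frac{1785}{16} = \frac{6992583}{16}$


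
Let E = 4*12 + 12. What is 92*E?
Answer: 5520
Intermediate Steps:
E = 60 (E = 48 + 12 = 60)
92*E = 92*60 = 5520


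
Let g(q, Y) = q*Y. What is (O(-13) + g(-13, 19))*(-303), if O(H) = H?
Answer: 78780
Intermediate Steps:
g(q, Y) = Y*q
(O(-13) + g(-13, 19))*(-303) = (-13 + 19*(-13))*(-303) = (-13 - 247)*(-303) = -260*(-303) = 78780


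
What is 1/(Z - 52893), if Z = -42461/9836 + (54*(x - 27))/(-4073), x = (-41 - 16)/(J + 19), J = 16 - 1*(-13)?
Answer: -80124056/4238317638071 ≈ -1.8905e-5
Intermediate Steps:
J = 29 (J = 16 + 13 = 29)
x = -19/16 (x = (-41 - 16)/(29 + 19) = -57/48 = -57*1/48 = -19/16 ≈ -1.1875)
Z = -315944063/80124056 (Z = -42461/9836 + (54*(-19/16 - 27))/(-4073) = -42461*1/9836 + (54*(-451/16))*(-1/4073) = -42461/9836 - 12177/8*(-1/4073) = -42461/9836 + 12177/32584 = -315944063/80124056 ≈ -3.9432)
1/(Z - 52893) = 1/(-315944063/80124056 - 52893) = 1/(-4238317638071/80124056) = -80124056/4238317638071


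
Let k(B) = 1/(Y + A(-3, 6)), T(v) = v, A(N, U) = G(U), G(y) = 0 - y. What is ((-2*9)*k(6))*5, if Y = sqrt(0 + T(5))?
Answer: 540/31 + 90*sqrt(5)/31 ≈ 23.911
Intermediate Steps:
G(y) = -y
A(N, U) = -U
Y = sqrt(5) (Y = sqrt(0 + 5) = sqrt(5) ≈ 2.2361)
k(B) = 1/(-6 + sqrt(5)) (k(B) = 1/(sqrt(5) - 1*6) = 1/(sqrt(5) - 6) = 1/(-6 + sqrt(5)))
((-2*9)*k(6))*5 = ((-2*9)*(-6/31 - sqrt(5)/31))*5 = -18*(-6/31 - sqrt(5)/31)*5 = (108/31 + 18*sqrt(5)/31)*5 = 540/31 + 90*sqrt(5)/31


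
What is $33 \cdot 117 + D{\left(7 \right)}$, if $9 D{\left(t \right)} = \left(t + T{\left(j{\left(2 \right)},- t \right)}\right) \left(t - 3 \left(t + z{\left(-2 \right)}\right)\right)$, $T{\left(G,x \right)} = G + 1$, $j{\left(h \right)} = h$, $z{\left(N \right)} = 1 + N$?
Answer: $\frac{34639}{9} \approx 3848.8$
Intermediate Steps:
$T{\left(G,x \right)} = 1 + G$
$D{\left(t \right)} = \frac{\left(3 + t\right) \left(3 - 2 t\right)}{9}$ ($D{\left(t \right)} = \frac{\left(t + \left(1 + 2\right)\right) \left(t - 3 \left(t + \left(1 - 2\right)\right)\right)}{9} = \frac{\left(t + 3\right) \left(t - 3 \left(t - 1\right)\right)}{9} = \frac{\left(3 + t\right) \left(t - 3 \left(-1 + t\right)\right)}{9} = \frac{\left(3 + t\right) \left(t - \left(-3 + 3 t\right)\right)}{9} = \frac{\left(3 + t\right) \left(3 - 2 t\right)}{9}$)
$33 \cdot 117 + D{\left(7 \right)} = 33 \cdot 117 - \left(\frac{4}{3} + \frac{98}{9}\right) = 3861 - \frac{110}{9} = \frac{34639}{9}$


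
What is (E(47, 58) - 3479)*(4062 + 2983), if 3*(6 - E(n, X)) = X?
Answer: -73810465/3 ≈ -2.4603e+7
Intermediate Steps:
E(n, X) = 6 - X/3
(E(47, 58) - 3479)*(4062 + 2983) = ((6 - ⅓*58) - 3479)*(4062 + 2983) = ((6 - 58/3) - 3479)*7045 = (-40/3 - 3479)*7045 = -10477/3*7045 = -73810465/3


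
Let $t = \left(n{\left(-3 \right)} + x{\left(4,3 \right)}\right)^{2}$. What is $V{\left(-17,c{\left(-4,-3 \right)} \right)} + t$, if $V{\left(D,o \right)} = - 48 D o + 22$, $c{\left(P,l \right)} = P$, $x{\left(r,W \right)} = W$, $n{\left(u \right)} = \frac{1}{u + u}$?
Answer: $- \frac{116423}{36} \approx -3234.0$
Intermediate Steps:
$n{\left(u \right)} = \frac{1}{2 u}$
$V{\left(D,o \right)} = 22 - 48 D o$ ($V{\left(D,o \right)} = - 48 D o + 22 = 22 - 48 D o$)
$t = \frac{289}{36}$ ($t = \left(\frac{1}{2 \left(-3\right)} + 3\right)^{2} = \left(\frac{1}{2} \left(- \frac{1}{3}\right) + 3\right)^{2} = \left(- \frac{1}{6} + 3\right)^{2} = \left(\frac{17}{6}\right)^{2} = \frac{289}{36} \approx 8.0278$)
$V{\left(-17,c{\left(-4,-3 \right)} \right)} + t = \left(22 - \left(-816\right) \left(-4\right)\right) + \frac{289}{36} = \left(22 - 3264\right) + \frac{289}{36} = -3242 + \frac{289}{36} = - \frac{116423}{36}$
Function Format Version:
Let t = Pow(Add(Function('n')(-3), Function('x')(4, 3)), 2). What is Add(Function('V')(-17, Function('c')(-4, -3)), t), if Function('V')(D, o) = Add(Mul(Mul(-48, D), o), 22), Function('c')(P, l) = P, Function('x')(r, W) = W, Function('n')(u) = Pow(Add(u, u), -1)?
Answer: Rational(-116423, 36) ≈ -3234.0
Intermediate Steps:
Function('n')(u) = Mul(Rational(1, 2), Pow(u, -1)) (Function('n')(u) = Pow(Mul(2, u), -1) = Mul(Rational(1, 2), Pow(u, -1)))
Function('V')(D, o) = Add(22, Mul(-48, D, o)) (Function('V')(D, o) = Add(Mul(-48, D, o), 22) = Add(22, Mul(-48, D, o)))
t = Rational(289, 36) (t = Pow(Add(Mul(Rational(1, 2), Pow(-3, -1)), 3), 2) = Pow(Add(Mul(Rational(1, 2), Rational(-1, 3)), 3), 2) = Pow(Add(Rational(-1, 6), 3), 2) = Pow(Rational(17, 6), 2) = Rational(289, 36) ≈ 8.0278)
Add(Function('V')(-17, Function('c')(-4, -3)), t) = Add(Add(22, Mul(-48, -17, -4)), Rational(289, 36)) = Add(Add(22, -3264), Rational(289, 36)) = Add(-3242, Rational(289, 36)) = Rational(-116423, 36)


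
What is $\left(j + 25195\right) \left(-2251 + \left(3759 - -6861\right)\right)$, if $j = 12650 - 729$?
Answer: $310623804$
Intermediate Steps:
$j = 11921$ ($j = 12650 - 729 = 11921$)
$\left(j + 25195\right) \left(-2251 + \left(3759 - -6861\right)\right) = \left(11921 + 25195\right) \left(-2251 + \left(3759 - -6861\right)\right) = 37116 \left(-2251 + \left(3759 + 6861\right)\right) = 37116 \left(-2251 + 10620\right) = 37116 \cdot 8369 = 310623804$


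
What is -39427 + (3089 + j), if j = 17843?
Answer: -18495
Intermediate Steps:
-39427 + (3089 + j) = -39427 + (3089 + 17843) = -39427 + 20932 = -18495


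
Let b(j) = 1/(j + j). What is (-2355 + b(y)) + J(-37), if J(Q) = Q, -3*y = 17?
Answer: -81331/34 ≈ -2392.1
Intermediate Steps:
y = -17/3 (y = -⅓*17 = -17/3 ≈ -5.6667)
b(j) = 1/(2*j)
(-2355 + b(y)) + J(-37) = (-2355 + 1/(2*(-17/3))) - 37 = (-2355 + (½)*(-3/17)) - 37 = (-2355 - 3/34) - 37 = -80073/34 - 37 = -81331/34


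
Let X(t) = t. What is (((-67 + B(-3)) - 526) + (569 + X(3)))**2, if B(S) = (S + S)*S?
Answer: 9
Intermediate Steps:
B(S) = 2*S**2 (B(S) = (2*S)*S = 2*S**2)
(((-67 + B(-3)) - 526) + (569 + X(3)))**2 = (((-67 + 2*(-3)**2) - 526) + (569 + 3))**2 = (((-67 + 2*9) - 526) + 572)**2 = (((-67 + 18) - 526) + 572)**2 = ((-49 - 526) + 572)**2 = (-575 + 572)**2 = (-3)**2 = 9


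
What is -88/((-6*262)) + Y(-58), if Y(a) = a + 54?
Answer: -1550/393 ≈ -3.9440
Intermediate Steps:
Y(a) = 54 + a
-88/((-6*262)) + Y(-58) = -88/((-6*262)) + (54 - 58) = -88/(-1572) - 4 = -88*(-1/1572) - 4 = 22/393 - 4 = -1550/393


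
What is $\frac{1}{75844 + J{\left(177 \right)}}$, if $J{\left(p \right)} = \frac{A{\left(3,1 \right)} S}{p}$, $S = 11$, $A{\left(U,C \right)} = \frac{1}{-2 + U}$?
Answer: $\frac{177}{13424399} \approx 1.3185 \cdot 10^{-5}$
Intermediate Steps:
$J{\left(p \right)} = \frac{11}{p}$ ($J{\left(p \right)} = \frac{\frac{1}{-2 + 3} \cdot 11}{p} = \frac{1^{-1} \cdot 11}{p} = \frac{1 \cdot 11}{p} = \frac{11}{p}$)
$\frac{1}{75844 + J{\left(177 \right)}} = \frac{1}{75844 + \frac{11}{177}} = \frac{1}{\frac{13424399}{177}} = \frac{177}{13424399}$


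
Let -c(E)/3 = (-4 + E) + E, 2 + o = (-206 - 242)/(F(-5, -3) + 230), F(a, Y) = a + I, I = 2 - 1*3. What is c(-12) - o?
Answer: 88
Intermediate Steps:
I = -1 (I = 2 - 3 = -1)
F(a, Y) = -1 + a (F(a, Y) = a - 1 = -1 + a)
o = -4 (o = -2 + (-206 - 242)/((-1 - 5) + 230) = -2 - 448/(-6 + 230) = -2 - 448/224 = -2 - 448*1/224 = -2 - 2 = -4)
c(E) = 12 - 6*E (c(E) = -3*((-4 + E) + E) = -3*(-4 + 2*E) = 12 - 6*E)
c(-12) - o = (12 - 6*(-12)) - 1*(-4) = (12 + 72) + 4 = 84 + 4 = 88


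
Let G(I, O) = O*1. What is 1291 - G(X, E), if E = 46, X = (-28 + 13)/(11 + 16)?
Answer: 1245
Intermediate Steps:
X = -5/9 (X = -15/27 = -15*1/27 = -5/9 ≈ -0.55556)
G(I, O) = O
1291 - G(X, E) = 1291 - 1*46 = 1291 - 46 = 1245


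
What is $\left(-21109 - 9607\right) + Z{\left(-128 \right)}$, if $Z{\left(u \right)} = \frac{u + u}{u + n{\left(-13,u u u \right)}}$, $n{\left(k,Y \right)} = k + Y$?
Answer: $- \frac{64420451532}{2097293} \approx -30716.0$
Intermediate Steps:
$n{\left(k,Y \right)} = Y + k$
$Z{\left(u \right)} = \frac{2 u}{-13 + u + u^{3}}$ ($Z{\left(u \right)} = \frac{u + u}{u + \left(u u u - 13\right)} = \frac{2 u}{u + \left(u^{2} u - 13\right)} = \frac{2 u}{u + \left(u^{3} - 13\right)} = \frac{2 u}{u + \left(-13 + u^{3}\right)} = \frac{2 u}{-13 + u + u^{3}}$)
$\left(-21109 - 9607\right) + Z{\left(-128 \right)} = \left(-21109 - 9607\right) + 2 \left(-128\right) \frac{1}{-13 - 128 + \left(-128\right)^{3}} = -30716 + 2 \left(-128\right) \frac{1}{-13 - 128 - 2097152} = -30716 + 2 \left(-128\right) \frac{1}{-2097293} = -30716 + 2 \left(-128\right) \left(- \frac{1}{2097293}\right) = -30716 + \frac{256}{2097293} = - \frac{64420451532}{2097293}$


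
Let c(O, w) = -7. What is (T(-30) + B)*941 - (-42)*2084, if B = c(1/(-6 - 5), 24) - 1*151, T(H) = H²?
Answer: 785750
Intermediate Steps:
B = -158 (B = -7 - 1*151 = -7 - 151 = -158)
(T(-30) + B)*941 - (-42)*2084 = ((-30)² - 158)*941 - (-42)*2084 = (900 - 158)*941 - 1*(-87528) = 742*941 + 87528 = 698222 + 87528 = 785750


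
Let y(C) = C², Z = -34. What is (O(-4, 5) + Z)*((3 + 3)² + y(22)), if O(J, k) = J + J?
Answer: -21840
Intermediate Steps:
O(J, k) = 2*J
(O(-4, 5) + Z)*((3 + 3)² + y(22)) = (2*(-4) - 34)*((3 + 3)² + 22²) = (-8 - 34)*(6² + 484) = -42*(36 + 484) = -42*520 = -21840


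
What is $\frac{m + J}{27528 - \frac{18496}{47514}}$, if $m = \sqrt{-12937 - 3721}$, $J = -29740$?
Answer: $- \frac{176633295}{163493362} + \frac{23757 i \sqrt{16658}}{653973448} \approx -1.0804 + 0.0046886 i$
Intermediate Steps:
$m = i \sqrt{16658}$ ($m = \sqrt{-16658} = i \sqrt{16658} \approx 129.07 i$)
$\frac{m + J}{27528 - \frac{18496}{47514}} = \frac{i \sqrt{16658} - 29740}{27528 - \frac{18496}{47514}} = \frac{-29740 + i \sqrt{16658}}{27528 - \frac{9248}{23757}} = \frac{-29740 + i \sqrt{16658}}{\frac{653973448}{23757}} = \left(-29740 + i \sqrt{16658}\right) \frac{23757}{653973448} = - \frac{176633295}{163493362} + \frac{23757 i \sqrt{16658}}{653973448}$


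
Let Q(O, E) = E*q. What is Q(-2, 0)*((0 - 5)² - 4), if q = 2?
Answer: 0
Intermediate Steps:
Q(O, E) = 2*E (Q(O, E) = E*2 = 2*E)
Q(-2, 0)*((0 - 5)² - 4) = (2*0)*((0 - 5)² - 4) = 0*((-5)² - 4) = 0*(25 - 4) = 0*21 = 0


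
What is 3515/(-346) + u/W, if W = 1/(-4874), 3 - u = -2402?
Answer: -4055805135/346 ≈ -1.1722e+7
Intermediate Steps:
u = 2405 (u = 3 - 1*(-2402) = 3 + 2402 = 2405)
W = -1/4874 ≈ -0.00020517
3515/(-346) + u/W = 3515/(-346) + 2405/(-1/4874) = 3515*(-1/346) + 2405*(-4874) = -3515/346 - 11721970 = -4055805135/346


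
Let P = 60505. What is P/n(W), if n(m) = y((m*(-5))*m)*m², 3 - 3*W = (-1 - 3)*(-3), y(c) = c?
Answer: -12101/81 ≈ -149.40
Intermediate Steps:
W = -3 (W = 1 - (-1 - 3)*(-3)/3 = 1 - (-4)*(-3)/3 = 1 - ⅓*12 = 1 - 4 = -3)
n(m) = -5*m⁴ (n(m) = ((m*(-5))*m)*m² = ((-5*m)*m)*m² = (-5*m²)*m² = -5*m⁴)
P/n(W) = 60505/((-5*(-3)⁴)) = 60505/((-5*81)) = 60505/(-405) = 60505*(-1/405) = -12101/81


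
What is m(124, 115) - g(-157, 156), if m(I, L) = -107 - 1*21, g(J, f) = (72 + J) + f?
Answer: -199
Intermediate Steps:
g(J, f) = 72 + J + f
m(I, L) = -128 (m(I, L) = -107 - 21 = -128)
m(124, 115) - g(-157, 156) = -128 - (72 - 157 + 156) = -128 - 1*71 = -128 - 71 = -199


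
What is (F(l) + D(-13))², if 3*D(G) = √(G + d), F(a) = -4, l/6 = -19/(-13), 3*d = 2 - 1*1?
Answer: (36 - I*√114)²/81 ≈ 14.593 - 9.4907*I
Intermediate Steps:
d = ⅓ (d = (2 - 1*1)/3 = (2 - 1)/3 = (⅓)*1 = ⅓ ≈ 0.33333)
l = 114/13 (l = 6*(-19/(-13)) = 6*(-19*(-1/13)) = 6*(19/13) = 114/13 ≈ 8.7692)
D(G) = √(⅓ + G)/3 (D(G) = √(G + ⅓)/3 = √(⅓ + G)/3)
(F(l) + D(-13))² = (-4 + √(3 + 9*(-13))/9)² = (-4 + √(3 - 117)/9)² = (-4 + √(-114)/9)² = (-4 + (I*√114)/9)² = (-4 + I*√114/9)²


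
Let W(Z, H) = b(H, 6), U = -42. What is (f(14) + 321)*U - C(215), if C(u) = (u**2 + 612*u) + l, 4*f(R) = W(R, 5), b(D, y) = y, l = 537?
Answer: -191887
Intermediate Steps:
W(Z, H) = 6
f(R) = 3/2 (f(R) = (1/4)*6 = 3/2)
C(u) = 537 + u**2 + 612*u (C(u) = (u**2 + 612*u) + 537 = 537 + u**2 + 612*u)
(f(14) + 321)*U - C(215) = (3/2 + 321)*(-42) - (537 + 215**2 + 612*215) = (645/2)*(-42) - (537 + 46225 + 131580) = -13545 - 1*178342 = -13545 - 178342 = -191887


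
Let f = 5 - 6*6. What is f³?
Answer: -29791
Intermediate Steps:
f = -31 (f = 5 - 3*12 = 5 - 36 = -31)
f³ = (-31)³ = -29791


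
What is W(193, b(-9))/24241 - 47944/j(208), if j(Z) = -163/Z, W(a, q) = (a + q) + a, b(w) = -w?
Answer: 241739849217/3951283 ≈ 61180.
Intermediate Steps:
W(a, q) = q + 2*a
W(193, b(-9))/24241 - 47944/j(208) = (-1*(-9) + 2*193)/24241 - 47944/((-163/208)) = (9 + 386)*(1/24241) - 47944/((-163*1/208)) = 395*(1/24241) - 47944/(-163/208) = 395/24241 - 47944*(-208/163) = 395/24241 + 9972352/163 = 241739849217/3951283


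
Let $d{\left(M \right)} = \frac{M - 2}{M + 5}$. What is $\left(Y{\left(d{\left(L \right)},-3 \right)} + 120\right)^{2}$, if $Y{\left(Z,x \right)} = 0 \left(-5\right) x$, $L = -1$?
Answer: $14400$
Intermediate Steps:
$d{\left(M \right)} = \frac{-2 + M}{5 + M}$
$Y{\left(Z,x \right)} = 0$ ($Y{\left(Z,x \right)} = 0 x = 0$)
$\left(Y{\left(d{\left(L \right)},-3 \right)} + 120\right)^{2} = \left(0 + 120\right)^{2} = 120^{2} = 14400$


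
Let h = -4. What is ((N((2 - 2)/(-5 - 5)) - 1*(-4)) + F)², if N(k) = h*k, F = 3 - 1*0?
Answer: 49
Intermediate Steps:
F = 3 (F = 3 + 0 = 3)
N(k) = -4*k
((N((2 - 2)/(-5 - 5)) - 1*(-4)) + F)² = ((-4*(2 - 2)/(-5 - 5) - 1*(-4)) + 3)² = ((-0/(-10) + 4) + 3)² = ((-0*(-1)/10 + 4) + 3)² = ((-4*0 + 4) + 3)² = ((0 + 4) + 3)² = (4 + 3)² = 7² = 49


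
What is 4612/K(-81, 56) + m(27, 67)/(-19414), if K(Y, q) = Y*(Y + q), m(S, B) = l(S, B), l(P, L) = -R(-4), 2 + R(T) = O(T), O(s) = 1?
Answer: 89535343/39313350 ≈ 2.2775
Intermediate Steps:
R(T) = -1 (R(T) = -2 + 1 = -1)
l(P, L) = 1 (l(P, L) = -1*(-1) = 1)
m(S, B) = 1
4612/K(-81, 56) + m(27, 67)/(-19414) = 4612/((-81*(-81 + 56))) + 1/(-19414) = 4612/((-81*(-25))) + 1*(-1/19414) = 4612/2025 - 1/19414 = 89535343/39313350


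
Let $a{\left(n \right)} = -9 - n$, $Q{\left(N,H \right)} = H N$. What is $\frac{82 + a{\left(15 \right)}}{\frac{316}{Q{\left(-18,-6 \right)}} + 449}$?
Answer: $\frac{783}{6101} \approx 0.12834$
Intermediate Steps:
$\frac{82 + a{\left(15 \right)}}{\frac{316}{Q{\left(-18,-6 \right)}} + 449} = \frac{82 - 24}{\frac{316}{\left(-6\right) \left(-18\right)} + 449} = \frac{82 - 24}{\frac{316}{108} + 449} = \frac{82 - 24}{316 \cdot \frac{1}{108} + 449} = \frac{58}{\frac{79}{27} + 449} = \frac{58}{\frac{12202}{27}} = 58 \cdot \frac{27}{12202} = \frac{783}{6101}$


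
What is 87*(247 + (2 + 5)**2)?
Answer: 25752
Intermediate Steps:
87*(247 + (2 + 5)**2) = 87*(247 + 7**2) = 87*(247 + 49) = 87*296 = 25752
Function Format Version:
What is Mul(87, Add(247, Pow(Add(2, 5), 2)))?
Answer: 25752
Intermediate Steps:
Mul(87, Add(247, Pow(Add(2, 5), 2))) = Mul(87, Add(247, Pow(7, 2))) = Mul(87, Add(247, 49)) = Mul(87, 296) = 25752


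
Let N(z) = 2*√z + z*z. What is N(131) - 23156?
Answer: -5995 + 2*√131 ≈ -5972.1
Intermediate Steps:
N(z) = z² + 2*√z (N(z) = 2*√z + z² = z² + 2*√z)
N(131) - 23156 = (131² + 2*√131) - 23156 = (17161 + 2*√131) - 23156 = -5995 + 2*√131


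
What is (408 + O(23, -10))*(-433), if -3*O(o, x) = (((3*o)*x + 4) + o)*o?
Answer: -2377603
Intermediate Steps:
O(o, x) = -o*(4 + o + 3*o*x)/3 (O(o, x) = -(((3*o)*x + 4) + o)*o/3 = -((3*o*x + 4) + o)*o/3 = -((4 + 3*o*x) + o)*o/3 = -(4 + o + 3*o*x)*o/3 = -o*(4 + o + 3*o*x)/3)
(408 + O(23, -10))*(-433) = (408 - ⅓*23*(4 + 23 + 3*23*(-10)))*(-433) = (408 - ⅓*23*(4 + 23 - 690))*(-433) = (408 - ⅓*23*(-663))*(-433) = (408 + 5083)*(-433) = 5491*(-433) = -2377603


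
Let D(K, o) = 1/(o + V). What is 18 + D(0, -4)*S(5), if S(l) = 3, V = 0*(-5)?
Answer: 69/4 ≈ 17.250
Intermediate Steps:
V = 0
D(K, o) = 1/o (D(K, o) = 1/(o + 0) = 1/o)
18 + D(0, -4)*S(5) = 18 + 3/(-4) = 18 - ¼*3 = 18 - ¾ = 69/4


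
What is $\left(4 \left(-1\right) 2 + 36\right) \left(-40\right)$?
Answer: $-1120$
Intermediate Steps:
$\left(4 \left(-1\right) 2 + 36\right) \left(-40\right) = \left(\left(-4\right) 2 + 36\right) \left(-40\right) = \left(-8 + 36\right) \left(-40\right) = 28 \left(-40\right) = -1120$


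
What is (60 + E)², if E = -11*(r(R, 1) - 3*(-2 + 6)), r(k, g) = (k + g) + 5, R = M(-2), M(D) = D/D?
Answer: 13225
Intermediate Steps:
M(D) = 1
R = 1
r(k, g) = 5 + g + k (r(k, g) = (g + k) + 5 = 5 + g + k)
E = 55 (E = -11*((5 + 1 + 1) - 3*(-2 + 6)) = -11*(7 - 3*4) = -11*(7 - 12) = -11*(-5) = 55)
(60 + E)² = (60 + 55)² = 115² = 13225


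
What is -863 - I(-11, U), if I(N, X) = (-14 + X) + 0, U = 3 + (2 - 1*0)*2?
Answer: -856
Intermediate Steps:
U = 7 (U = 3 + (2 + 0)*2 = 3 + 2*2 = 3 + 4 = 7)
I(N, X) = -14 + X
-863 - I(-11, U) = -863 - (-14 + 7) = -863 - 1*(-7) = -863 + 7 = -856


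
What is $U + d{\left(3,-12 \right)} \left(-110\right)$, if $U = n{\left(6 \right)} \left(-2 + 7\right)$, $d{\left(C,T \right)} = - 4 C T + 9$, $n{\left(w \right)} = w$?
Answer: $-16800$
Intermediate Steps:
$d{\left(C,T \right)} = 9 - 4 C T$ ($d{\left(C,T \right)} = - 4 C T + 9 = 9 - 4 C T$)
$U = 30$ ($U = 6 \left(-2 + 7\right) = 6 \cdot 5 = 30$)
$U + d{\left(3,-12 \right)} \left(-110\right) = 30 + \left(9 - 12 \left(-12\right)\right) \left(-110\right) = 30 + \left(9 + 144\right) \left(-110\right) = 30 + 153 \left(-110\right) = 30 - 16830 = -16800$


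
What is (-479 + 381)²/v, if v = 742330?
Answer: 4802/371165 ≈ 0.012938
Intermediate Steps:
(-479 + 381)²/v = (-479 + 381)²/742330 = (-98)²*(1/742330) = 9604*(1/742330) = 4802/371165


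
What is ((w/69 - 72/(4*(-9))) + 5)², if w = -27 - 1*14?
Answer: 195364/4761 ≈ 41.034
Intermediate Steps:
w = -41 (w = -27 - 14 = -41)
((w/69 - 72/(4*(-9))) + 5)² = ((-41/69 - 72/(4*(-9))) + 5)² = ((-41*1/69 - 72/(-36)) + 5)² = ((-41/69 - 72*(-1/36)) + 5)² = ((-41/69 + 2) + 5)² = (97/69 + 5)² = (442/69)² = 195364/4761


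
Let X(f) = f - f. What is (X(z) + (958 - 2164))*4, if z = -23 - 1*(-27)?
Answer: -4824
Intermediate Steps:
z = 4 (z = -23 + 27 = 4)
X(f) = 0
(X(z) + (958 - 2164))*4 = (0 + (958 - 2164))*4 = (0 - 1206)*4 = -1206*4 = -4824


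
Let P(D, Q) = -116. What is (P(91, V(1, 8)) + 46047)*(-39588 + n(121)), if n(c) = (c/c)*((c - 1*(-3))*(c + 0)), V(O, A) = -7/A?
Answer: -1129167704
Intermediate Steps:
n(c) = c*(3 + c) (n(c) = 1*((c + 3)*c) = 1*((3 + c)*c) = 1*(c*(3 + c)) = c*(3 + c))
(P(91, V(1, 8)) + 46047)*(-39588 + n(121)) = (-116 + 46047)*(-39588 + 121*(3 + 121)) = 45931*(-39588 + 121*124) = 45931*(-39588 + 15004) = 45931*(-24584) = -1129167704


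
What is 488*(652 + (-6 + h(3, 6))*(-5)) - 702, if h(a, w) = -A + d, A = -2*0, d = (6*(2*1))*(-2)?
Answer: 390674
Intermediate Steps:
d = -24 (d = (6*2)*(-2) = 12*(-2) = -24)
A = 0
h(a, w) = -24 (h(a, w) = -1*0 - 24 = 0 - 24 = -24)
488*(652 + (-6 + h(3, 6))*(-5)) - 702 = 488*(652 + (-6 - 24)*(-5)) - 702 = 488*(652 - 30*(-5)) - 702 = 488*(652 + 150) - 702 = 488*802 - 702 = 391376 - 702 = 390674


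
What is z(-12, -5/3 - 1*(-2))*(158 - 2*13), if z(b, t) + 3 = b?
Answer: -1980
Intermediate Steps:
z(b, t) = -3 + b
z(-12, -5/3 - 1*(-2))*(158 - 2*13) = (-3 - 12)*(158 - 2*13) = -15*(158 - 26) = -15*132 = -1980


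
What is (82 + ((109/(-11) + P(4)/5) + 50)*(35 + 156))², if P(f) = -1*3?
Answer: 175864487044/3025 ≈ 5.8137e+7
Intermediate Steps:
P(f) = -3
(82 + ((109/(-11) + P(4)/5) + 50)*(35 + 156))² = (82 + ((109/(-11) - 3/5) + 50)*(35 + 156))² = (82 + ((109*(-1/11) - 3*⅕) + 50)*191)² = (82 + ((-109/11 - ⅗) + 50)*191)² = (82 + (-578/55 + 50)*191)² = (82 + (2172/55)*191)² = (82 + 414852/55)² = (419362/55)² = 175864487044/3025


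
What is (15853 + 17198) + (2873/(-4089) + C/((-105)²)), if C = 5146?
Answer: 496656311548/15027075 ≈ 33051.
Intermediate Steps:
(15853 + 17198) + (2873/(-4089) + C/((-105)²)) = (15853 + 17198) + (2873/(-4089) + 5146/((-105)²)) = 33051 + (2873*(-1/4089) + 5146/11025) = 33051 + (-2873/4089 + 5146*(1/11025)) = 33051 + (-2873/4089 + 5146/11025) = 33051 - 3544277/15027075 = 496656311548/15027075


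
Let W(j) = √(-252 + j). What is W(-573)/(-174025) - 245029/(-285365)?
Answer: 245029/285365 - I*√33/34805 ≈ 0.85865 - 0.00016505*I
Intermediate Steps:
W(-573)/(-174025) - 245029/(-285365) = √(-252 - 573)/(-174025) - 245029/(-285365) = √(-825)*(-1/174025) - 245029*(-1/285365) = (5*I*√33)*(-1/174025) + 245029/285365 = -I*√33/34805 + 245029/285365 = 245029/285365 - I*√33/34805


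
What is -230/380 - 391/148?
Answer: -9131/2812 ≈ -3.2472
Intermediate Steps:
-230/380 - 391/148 = -230*1/380 - 391*1/148 = -23/38 - 391/148 = -9131/2812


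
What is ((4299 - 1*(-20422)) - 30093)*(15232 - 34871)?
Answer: 105500708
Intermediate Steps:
((4299 - 1*(-20422)) - 30093)*(15232 - 34871) = ((4299 + 20422) - 30093)*(-19639) = (24721 - 30093)*(-19639) = -5372*(-19639) = 105500708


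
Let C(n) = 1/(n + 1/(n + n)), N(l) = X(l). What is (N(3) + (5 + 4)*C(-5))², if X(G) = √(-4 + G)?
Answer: 611/289 - 60*I/17 ≈ 2.1142 - 3.5294*I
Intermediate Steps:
N(l) = √(-4 + l)
C(n) = 1/(n + 1/(2*n))
(N(3) + (5 + 4)*C(-5))² = (√(-4 + 3) + (5 + 4)*(2*(-5)/(1 + 2*(-5)²)))² = (√(-1) + 9*(2*(-5)/(1 + 2*25)))² = (I + 9*(2*(-5)/(1 + 50)))² = (I + 9*(2*(-5)/51))² = (I + 9*(2*(-5)*(1/51)))² = (I + 9*(-10/51))² = (I - 30/17)² = (-30/17 + I)²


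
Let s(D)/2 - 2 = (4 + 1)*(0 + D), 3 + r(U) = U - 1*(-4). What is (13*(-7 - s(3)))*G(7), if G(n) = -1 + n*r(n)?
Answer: -29315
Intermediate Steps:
r(U) = 1 + U (r(U) = -3 + (U - 1*(-4)) = -3 + (U + 4) = -3 + (4 + U) = 1 + U)
G(n) = -1 + n*(1 + n)
s(D) = 4 + 10*D (s(D) = 4 + 2*((4 + 1)*(0 + D)) = 4 + 2*(5*D) = 4 + 10*D)
(13*(-7 - s(3)))*G(7) = (13*(-7 - (4 + 10*3)))*(-1 + 7*(1 + 7)) = (13*(-7 - (4 + 30)))*(-1 + 7*8) = (13*(-7 - 1*34))*(-1 + 56) = (13*(-7 - 34))*55 = (13*(-41))*55 = -533*55 = -29315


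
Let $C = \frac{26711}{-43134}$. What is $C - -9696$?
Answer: $\frac{418200553}{43134} \approx 9695.4$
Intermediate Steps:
$C = - \frac{26711}{43134}$ ($C = 26711 \left(- \frac{1}{43134}\right) = - \frac{26711}{43134} \approx -0.61926$)
$C - -9696 = - \frac{26711}{43134} - -9696 = - \frac{26711}{43134} + 9696 = \frac{418200553}{43134}$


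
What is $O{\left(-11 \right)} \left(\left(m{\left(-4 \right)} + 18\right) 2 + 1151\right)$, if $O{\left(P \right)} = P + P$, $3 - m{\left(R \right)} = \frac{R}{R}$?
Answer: $-26202$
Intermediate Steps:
$m{\left(R \right)} = 2$ ($m{\left(R \right)} = 3 - \frac{R}{R} = 3 - 1 = 2$)
$O{\left(P \right)} = 2 P$
$O{\left(-11 \right)} \left(\left(m{\left(-4 \right)} + 18\right) 2 + 1151\right) = 2 \left(-11\right) \left(\left(2 + 18\right) 2 + 1151\right) = - 22 \left(20 \cdot 2 + 1151\right) = - 22 \left(40 + 1151\right) = \left(-22\right) 1191 = -26202$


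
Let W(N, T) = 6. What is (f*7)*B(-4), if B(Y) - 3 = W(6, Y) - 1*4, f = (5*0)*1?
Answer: 0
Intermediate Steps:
f = 0 (f = 0*1 = 0)
B(Y) = 5 (B(Y) = 3 + (6 - 1*4) = 3 + (6 - 4) = 3 + 2 = 5)
(f*7)*B(-4) = (0*7)*5 = 0*5 = 0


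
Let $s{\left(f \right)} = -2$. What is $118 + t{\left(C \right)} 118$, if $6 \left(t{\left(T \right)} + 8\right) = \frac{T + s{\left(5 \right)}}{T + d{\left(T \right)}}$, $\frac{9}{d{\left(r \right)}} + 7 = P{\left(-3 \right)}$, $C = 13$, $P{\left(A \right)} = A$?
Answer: $- \frac{26668}{33} \approx -808.12$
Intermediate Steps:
$d{\left(r \right)} = - \frac{9}{10}$ ($d{\left(r \right)} = \frac{9}{-7 - 3} = \frac{9}{-10} = 9 \left(- \frac{1}{10}\right) = - \frac{9}{10}$)
$t{\left(T \right)} = -8 + \frac{-2 + T}{6 \left(- \frac{9}{10} + T\right)}$ ($t{\left(T \right)} = -8 + \frac{\left(T - 2\right) \frac{1}{T - \frac{9}{10}}}{6} = -8 + \frac{\left(-2 + T\right) \frac{1}{- \frac{9}{10} + T}}{6} = -8 + \frac{\frac{1}{- \frac{9}{10} + T} \left(-2 + T\right)}{6} = -8 + \frac{-2 + T}{6 \left(- \frac{9}{10} + T\right)}$)
$118 + t{\left(C \right)} 118 = 118 + \frac{206 - 3055}{3 \left(-9 + 10 \cdot 13\right)} 118 = 118 + \frac{206 - 3055}{3 \left(-9 + 130\right)} 118 = 118 + \frac{1}{3} \cdot \frac{1}{121} \left(-2849\right) 118 = 118 - \frac{30562}{33} = - \frac{26668}{33}$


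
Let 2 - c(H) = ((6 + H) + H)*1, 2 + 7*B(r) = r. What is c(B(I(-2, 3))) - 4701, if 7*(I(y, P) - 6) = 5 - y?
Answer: -32945/7 ≈ -4706.4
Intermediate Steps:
I(y, P) = 47/7 - y/7 (I(y, P) = 6 + (5 - y)/7 = 6 + (5/7 - y/7) = 47/7 - y/7)
B(r) = -2/7 + r/7
c(H) = -4 - 2*H (c(H) = 2 - ((6 + H) + H) = 2 - (6 + 2*H) = 2 + (-6 - 2*H) = -4 - 2*H)
c(B(I(-2, 3))) - 4701 = (-4 - 2*(-2/7 + (47/7 - ⅐*(-2))/7)) - 4701 = (-4 - 2*(-2/7 + (47/7 + 2/7)/7)) - 4701 = (-4 - 2*(-2/7 + (⅐)*7)) - 4701 = (-4 - 2*(-2/7 + 1)) - 4701 = (-4 - 2*5/7) - 4701 = (-4 - 10/7) - 4701 = -38/7 - 4701 = -32945/7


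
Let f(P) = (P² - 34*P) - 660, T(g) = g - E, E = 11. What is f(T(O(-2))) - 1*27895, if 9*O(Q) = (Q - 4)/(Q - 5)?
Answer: -12376808/441 ≈ -28065.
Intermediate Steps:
O(Q) = (-4 + Q)/(9*(-5 + Q)) (O(Q) = ((Q - 4)/(Q - 5))/9 = ((-4 + Q)/(-5 + Q))/9 = (-4 + Q)/(9*(-5 + Q)))
T(g) = -11 + g (T(g) = g - 1*11 = g - 11 = -11 + g)
f(P) = -660 + P² - 34*P
f(T(O(-2))) - 1*27895 = (-660 + (-11 + (-4 - 2)/(9*(-5 - 2)))² - 34*(-11 + (-4 - 2)/(9*(-5 - 2)))) - 1*27895 = (-660 + (-11 + (⅑)*(-6)/(-7))² - 34*(-11 + (⅑)*(-6)/(-7))) - 27895 = (-660 + (-11 + (⅑)*(-⅐)*(-6))² - 34*(-11 + (⅑)*(-⅐)*(-6))) - 27895 = (-660 + (-11 + 2/21)² - 34*(-11 + 2/21)) - 27895 = (-660 + (-229/21)² - 34*(-229/21)) - 27895 = (-660 + 52441/441 + 7786/21) - 27895 = -75113/441 - 27895 = -12376808/441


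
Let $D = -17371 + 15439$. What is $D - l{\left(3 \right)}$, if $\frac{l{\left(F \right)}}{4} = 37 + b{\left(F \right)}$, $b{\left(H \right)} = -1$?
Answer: $-2076$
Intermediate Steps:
$l{\left(F \right)} = 144$ ($l{\left(F \right)} = 4 \left(37 - 1\right) = 4 \cdot 36 = 144$)
$D = -1932$
$D - l{\left(3 \right)} = -1932 - 144 = -2076$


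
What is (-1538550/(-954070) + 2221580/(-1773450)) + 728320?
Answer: 947934406886113/1301534955 ≈ 7.2832e+5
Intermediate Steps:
(-1538550/(-954070) + 2221580/(-1773450)) + 728320 = (-1538550*(-1/954070) + 2221580*(-1/1773450)) + 728320 = (11835/7339 - 222158/177345) + 728320 = 468460513/1301534955 + 728320 = 947934406886113/1301534955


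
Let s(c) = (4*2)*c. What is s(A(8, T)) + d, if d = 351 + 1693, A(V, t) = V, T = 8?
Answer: 2108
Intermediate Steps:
s(c) = 8*c
d = 2044
s(A(8, T)) + d = 8*8 + 2044 = 64 + 2044 = 2108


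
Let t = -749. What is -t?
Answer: 749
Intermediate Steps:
-t = -1*(-749) = 749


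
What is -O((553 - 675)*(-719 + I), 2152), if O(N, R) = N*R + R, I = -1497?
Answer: -581799656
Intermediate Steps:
O(N, R) = R + N*R
-O((553 - 675)*(-719 + I), 2152) = -2152*(1 + (553 - 675)*(-719 - 1497)) = -2152*(1 - 122*(-2216)) = -2152*(1 + 270352) = -2152*270353 = -1*581799656 = -581799656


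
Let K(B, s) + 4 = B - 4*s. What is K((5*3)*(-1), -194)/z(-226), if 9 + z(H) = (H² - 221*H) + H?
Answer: 757/100787 ≈ 0.0075109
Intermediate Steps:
K(B, s) = -4 + B - 4*s (K(B, s) = -4 + (B - 4*s) = -4 + B - 4*s)
z(H) = -9 + H² - 220*H (z(H) = -9 + ((H² - 221*H) + H) = -9 + (H² - 220*H) = -9 + H² - 220*H)
K((5*3)*(-1), -194)/z(-226) = (-4 + (5*3)*(-1) - 4*(-194))/(-9 + (-226)² - 220*(-226)) = (-4 + 15*(-1) + 776)/(-9 + 51076 + 49720) = (-4 - 15 + 776)/100787 = 757*(1/100787) = 757/100787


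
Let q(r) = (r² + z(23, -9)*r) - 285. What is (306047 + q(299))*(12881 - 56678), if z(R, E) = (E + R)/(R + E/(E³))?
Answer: -16137506081853/932 ≈ -1.7315e+10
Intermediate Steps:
z(R, E) = (E + R)/(R + E⁻²) (z(R, E) = (E + R)/(R + E/E³) = (E + R)/(R + E⁻²))
q(r) = -285 + r² + 567*r/932 (q(r) = (r² + ((-9)²*(-9 + 23)/(1 + 23*(-9)²))*r) - 285 = (r² + (81*14/(1 + 23*81))*r) - 285 = (r² + (81*14/(1 + 1863))*r) - 285 = (r² + (81*14/1864)*r) - 285 = (r² + (81*(1/1864)*14)*r) - 285 = (r² + 567*r/932) - 285 = -285 + r² + 567*r/932)
(306047 + q(299))*(12881 - 56678) = (306047 + (-285 + 299² + (567/932)*299))*(12881 - 56678) = (306047 + (-285 + 89401 + 169533/932))*(-43797) = (306047 + 83225645/932)*(-43797) = (368461449/932)*(-43797) = -16137506081853/932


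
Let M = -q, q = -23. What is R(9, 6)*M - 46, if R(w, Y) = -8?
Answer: -230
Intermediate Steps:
M = 23 (M = -1*(-23) = 23)
R(9, 6)*M - 46 = -8*23 - 46 = -184 - 46 = -230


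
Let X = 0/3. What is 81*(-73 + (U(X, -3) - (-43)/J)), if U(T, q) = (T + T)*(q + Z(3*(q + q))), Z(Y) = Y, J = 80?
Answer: -469557/80 ≈ -5869.5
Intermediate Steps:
X = 0 (X = 0*(⅓) = 0)
U(T, q) = 14*T*q (U(T, q) = (T + T)*(q + 3*(q + q)) = (2*T)*(q + 3*(2*q)) = (2*T)*(q + 6*q) = (2*T)*(7*q) = 14*T*q)
81*(-73 + (U(X, -3) - (-43)/J)) = 81*(-73 + (14*0*(-3) - (-43)/80)) = 81*(-73 + (0 - (-43)/80)) = 81*(-73 + (0 - 1*(-43/80))) = 81*(-73 + (0 + 43/80)) = 81*(-73 + 43/80) = 81*(-5797/80) = -469557/80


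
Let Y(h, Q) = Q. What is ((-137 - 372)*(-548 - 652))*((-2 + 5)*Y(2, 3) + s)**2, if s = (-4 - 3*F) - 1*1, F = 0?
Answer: 9772800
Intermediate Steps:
s = -5 (s = (-4 - 3*0) - 1*1 = (-4 + 0) - 1 = -4 - 1 = -5)
((-137 - 372)*(-548 - 652))*((-2 + 5)*Y(2, 3) + s)**2 = ((-137 - 372)*(-548 - 652))*((-2 + 5)*3 - 5)**2 = (-509*(-1200))*(3*3 - 5)**2 = 610800*(9 - 5)**2 = 610800*4**2 = 610800*16 = 9772800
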